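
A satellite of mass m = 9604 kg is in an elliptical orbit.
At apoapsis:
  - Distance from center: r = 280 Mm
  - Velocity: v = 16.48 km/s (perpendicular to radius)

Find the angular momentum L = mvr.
r = 280 Mm = 2.8 × 10^8 m
v = 16.48 km/s = 16480 m/s
vr = 16480 × 2.8 × 10^8 = 4.6144 × 10^12 m²/s
L = m × vr = 9604 × 4.6144 × 10^12 = 4.43167 × 10^16 kg·m²/s ≈ 4.432 × 10^16 kg·m²/s

Final answer: L = 4.432 × 10^16 kg·m²/s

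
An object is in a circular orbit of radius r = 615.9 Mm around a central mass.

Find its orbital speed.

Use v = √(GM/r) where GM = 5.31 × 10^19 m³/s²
r = 615.9 Mm = 6.159 × 10^8 m
GM = 5.31 × 10^19 m³/s²
GM/r = (5.31 × 10^19) / (6.159 × 10^8) = 8.62153 × 10^10 m²/s²
v = √(GM/r) = 293624 m/s ≈ 293.6 km/s

Final answer: 293.6 km/s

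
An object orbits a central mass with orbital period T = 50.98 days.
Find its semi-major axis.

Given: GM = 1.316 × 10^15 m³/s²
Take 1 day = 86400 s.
T = 50.98 days = 4.40467 × 10^6 s
GM = 1.316 × 10^15 m³/s²
Kepler's third law: a³ = GM T² / (4π²)
T² = 1.94011 × 10^13 s²
a³ = (1.316 × 10^15) × (1.94011 × 10^13) / (4π²) = 6.4673 × 10^26 m³
a = (a³)^(1/3) = 8.64784 × 10^8 m ≈ 864.8 Mm

Final answer: 864.8 Mm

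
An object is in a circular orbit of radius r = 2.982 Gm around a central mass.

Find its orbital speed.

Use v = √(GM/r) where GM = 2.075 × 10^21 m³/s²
r = 2.982 Gm = 2.982 × 10^9 m
GM = 2.075 × 10^21 m³/s²
GM/r = (2.075 × 10^21) / (2.982 × 10^9) = 6.95842 × 10^11 m²/s²
v = √(GM/r) = 834171 m/s ≈ 834.2 km/s

Final answer: 834.2 km/s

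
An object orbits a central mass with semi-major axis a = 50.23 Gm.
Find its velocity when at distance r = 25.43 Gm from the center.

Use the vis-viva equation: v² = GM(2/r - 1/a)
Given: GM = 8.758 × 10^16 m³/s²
a = 50.23 Gm = 5.023 × 10^10 m
r = 25.43 Gm = 2.543 × 10^10 m
GM = 8.758 × 10^16 m³/s²
2/r − 1/a = 7.86473 × 10^-11 − 1.99084 × 10^-11 = 5.87388 × 10^-11 m⁻¹
v² = GM (2/r − 1/a) = 5.14435 × 10^6 m²/s²
v = 2268.12 m/s ≈ 2.268 km/s

Final answer: 2.268 km/s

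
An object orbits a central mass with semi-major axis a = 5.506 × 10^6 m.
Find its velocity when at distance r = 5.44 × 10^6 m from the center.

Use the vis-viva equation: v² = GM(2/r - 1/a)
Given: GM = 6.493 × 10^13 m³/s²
a = 5.506 × 10^6 m
r = 5.44 × 10^6 m
GM = 6.493 × 10^13 m³/s²
2/r − 1/a = 3.67647 × 10^-7 − 1.8162 × 10^-7 = 1.86027 × 10^-7 m⁻¹
v² = GM (2/r − 1/a) = 1.20787 × 10^7 m²/s²
v = 3475.45 m/s ≈ 3.475 km/s

Final answer: 3.475 km/s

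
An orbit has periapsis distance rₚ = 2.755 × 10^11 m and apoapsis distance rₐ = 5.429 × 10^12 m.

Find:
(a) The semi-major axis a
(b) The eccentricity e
rₚ = 2.755 × 10^11 m
rₐ = 5.429 × 10^12 m
(a) a = (rₚ + rₐ)/2 = 2.85225 × 10^12 m ≈ 2.852 × 10^12 m
(b) e = (rₐ − rₚ)/(rₐ + rₚ) = (5.1535 × 10^12) / (5.7045 × 10^12) = 0.90341

Final answer:
(a) a = 2.852 × 10^12 m
(b) e = 0.9034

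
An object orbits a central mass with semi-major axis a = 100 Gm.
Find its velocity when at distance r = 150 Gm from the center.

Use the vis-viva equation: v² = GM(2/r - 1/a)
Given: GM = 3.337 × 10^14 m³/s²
a = 100 Gm = 1 × 10^11 m
r = 150 Gm = 1.5 × 10^11 m
GM = 3.337 × 10^14 m³/s²
2/r − 1/a = 1.33333 × 10^-11 − 1 × 10^-11 = 3.33333 × 10^-12 m⁻¹
v² = GM (2/r − 1/a) = 1112.33 m²/s²
v = 33.3517 m/s ≈ 33.35 m/s

Final answer: 33.35 m/s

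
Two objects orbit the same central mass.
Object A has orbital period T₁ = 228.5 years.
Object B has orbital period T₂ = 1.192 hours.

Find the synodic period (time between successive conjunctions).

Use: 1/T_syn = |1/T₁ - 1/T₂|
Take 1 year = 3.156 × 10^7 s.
T₁ = 228.5 years = 7.21146 × 10^9 s
T₂ = 1.192 hours = 4291.2 s
1/T₁ = 1.38668 × 10^-10 s⁻¹
1/T₂ = 0.000233035 s⁻¹
|1/T₁ − 1/T₂| = 0.000233035 s⁻¹
T_syn = 1 / |1/T₁ − 1/T₂| = 4291.2 s ≈ 1.192 hours

Final answer: T_syn = 1.192 hours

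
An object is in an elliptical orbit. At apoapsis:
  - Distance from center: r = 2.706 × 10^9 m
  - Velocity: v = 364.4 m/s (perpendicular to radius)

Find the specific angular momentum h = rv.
r = 2.706 × 10^9 m
v = 364.4 m/s
h = rv = 2.706 × 10^9 × 364.4 = 9.86066 × 10^11 m²/s ≈ 9.861 × 10^11 m²/s

Final answer: h = 9.861 × 10^11 m²/s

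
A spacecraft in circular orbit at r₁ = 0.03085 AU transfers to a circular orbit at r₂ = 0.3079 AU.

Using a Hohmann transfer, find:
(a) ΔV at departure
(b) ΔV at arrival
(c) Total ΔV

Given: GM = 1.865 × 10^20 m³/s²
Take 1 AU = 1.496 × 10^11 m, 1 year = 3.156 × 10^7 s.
r₁ = 0.03085 AU = 4.61516 × 10^9 m
r₂ = 0.3079 AU = 4.60618 × 10^10 m
GM = 1.865 × 10^20 m³/s²
Transfer ellipse: a_t = (r₁ + r₂)/2 = 2.53385 × 10^10 m
Circular speed at r₁: v₁ = √(GM/r₁) = 201023 m/s
Transfer speed at r₁ (periapsis): v₁ₜ = √(GM(2/r₁ − 1/a_t)) = 271036 m/s
(a) ΔV₁ = v₁ₜ − v₁ = 70012.4 m/s ≈ 14.77 AU/year
Circular speed at r₂: v₂ = √(GM/r₂) = 63631 m/s
Transfer speed at r₂ (apoapsis): v₂ₜ = √(GM(2/r₂ − 1/a_t)) = 27156.4 m/s
(b) ΔV₂ = v₂ − v₂ₜ = 36474.6 m/s ≈ 7.695 AU/year
(c) ΔV_total = ΔV₁ + ΔV₂ = 106487 m/s ≈ 22.46 AU/year

Final answer:
(a) ΔV₁ = 14.77 AU/year
(b) ΔV₂ = 7.695 AU/year
(c) ΔV_total = 22.46 AU/year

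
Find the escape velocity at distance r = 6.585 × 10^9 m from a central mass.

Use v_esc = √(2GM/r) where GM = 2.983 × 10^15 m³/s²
r = 6.585 × 10^9 m
GM = 2.983 × 10^15 m³/s²
2GM/r = 2 × (2.983 × 10^15) / (6.585 × 10^9) = 905998 m²/s²
v_esc = √(2GM/r) = 951.84 m/s ≈ 951.8 m/s

Final answer: 951.8 m/s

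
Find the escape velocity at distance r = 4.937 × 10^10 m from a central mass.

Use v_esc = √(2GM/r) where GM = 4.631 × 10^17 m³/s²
r = 4.937 × 10^10 m
GM = 4.631 × 10^17 m³/s²
2GM/r = 2 × (4.631 × 10^17) / (4.937 × 10^10) = 1.87604 × 10^7 m²/s²
v_esc = √(2GM/r) = 4331.33 m/s ≈ 4.331 km/s

Final answer: 4.331 km/s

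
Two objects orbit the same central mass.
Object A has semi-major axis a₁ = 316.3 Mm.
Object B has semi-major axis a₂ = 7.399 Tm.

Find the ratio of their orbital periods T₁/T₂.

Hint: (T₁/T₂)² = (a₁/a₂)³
a₁ = 316.3 Mm = 3.163 × 10^8 m
a₂ = 7.399 Tm = 7.399 × 10^12 m
a₁/a₂ = 4.2749 × 10^-5
T₁/T₂ = (a₁/a₂)^(3/2) = (4.2749 × 10^-5)^1.5 = 2.79505 × 10^-7

Final answer: T₁/T₂ = 2.795 × 10^-7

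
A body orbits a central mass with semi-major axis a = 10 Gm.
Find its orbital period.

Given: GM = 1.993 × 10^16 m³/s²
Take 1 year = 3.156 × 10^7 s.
a = 10 Gm = 1 × 10^10 m
GM = 1.993 × 10^16 m³/s²
a³ = 1 × 10^30 m³
T = 2π √(a³/GM) = 2π √((1 × 10^30) / (1.993 × 10^16)) = 2π × 7.08347 × 10^6 s
T = 4.45068 × 10^7 s ≈ 1.41 years

Final answer: 1.41 years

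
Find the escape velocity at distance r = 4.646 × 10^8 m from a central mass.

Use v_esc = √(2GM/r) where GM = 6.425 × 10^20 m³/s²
r = 4.646 × 10^8 m
GM = 6.425 × 10^20 m³/s²
2GM/r = 2 × (6.425 × 10^20) / (4.646 × 10^8) = 2.76582 × 10^12 m²/s²
v_esc = √(2GM/r) = 1.66308 × 10^6 m/s ≈ 1663 km/s

Final answer: 1663 km/s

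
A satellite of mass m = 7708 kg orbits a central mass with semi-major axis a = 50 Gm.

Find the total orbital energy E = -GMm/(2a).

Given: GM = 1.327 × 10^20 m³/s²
a = 50 Gm = 5 × 10^10 m
GM = 1.327 × 10^20 m³/s²
2a = 1 × 10^11 m
GMm = 1.327 × 10^20 × 7708 = 1.02285 × 10^24 m³·kg/s²
E = −GMm/(2a) = -1.02285 × 10^13 J ≈ -10.23 TJ

Final answer: -10.23 TJ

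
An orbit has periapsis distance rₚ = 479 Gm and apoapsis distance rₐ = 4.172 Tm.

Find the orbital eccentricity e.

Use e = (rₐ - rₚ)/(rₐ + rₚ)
rₚ = 479 Gm = 4.79 × 10^11 m
rₐ = 4.172 Tm = 4.172 × 10^12 m
rₐ − rₚ = 3.693 × 10^12 m
rₐ + rₚ = 4.651 × 10^12 m
e = (rₐ − rₚ)/(rₐ + rₚ) = 0.794023

Final answer: e = 0.794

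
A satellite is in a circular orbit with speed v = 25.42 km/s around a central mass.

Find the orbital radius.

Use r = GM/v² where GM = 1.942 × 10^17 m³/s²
v = 25.42 km/s = 25420 m/s
GM = 1.942 × 10^17 m³/s²
v² = 6.46176 × 10^8 m²/s²
r = GM/v² = (1.942 × 10^17) / (6.46176 × 10^8) = 3.00537 × 10^8 m ≈ 3.005 × 10^8 m

Final answer: 3.005 × 10^8 m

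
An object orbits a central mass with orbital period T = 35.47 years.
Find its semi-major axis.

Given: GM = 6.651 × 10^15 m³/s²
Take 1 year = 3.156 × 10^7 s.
T = 35.47 years = 1.11943 × 10^9 s
GM = 6.651 × 10^15 m³/s²
Kepler's third law: a³ = GM T² / (4π²)
T² = 1.25313 × 10^18 s²
a³ = (6.651 × 10^15) × (1.25313 × 10^18) / (4π²) = 2.11117 × 10^32 m³
a = (a³)^(1/3) = 5.95444 × 10^10 m ≈ 5.954 × 10^10 m

Final answer: 5.954 × 10^10 m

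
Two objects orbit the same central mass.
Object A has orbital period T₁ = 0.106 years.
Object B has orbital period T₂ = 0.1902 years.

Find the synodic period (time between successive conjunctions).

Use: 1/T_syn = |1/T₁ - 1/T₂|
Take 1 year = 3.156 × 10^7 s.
T₁ = 0.106 years = 3.34536 × 10^6 s
T₂ = 0.1902 years = 6.00271 × 10^6 s
1/T₁ = 2.98921 × 10^-7 s⁻¹
1/T₂ = 1.66591 × 10^-7 s⁻¹
|1/T₁ − 1/T₂| = 1.3233 × 10^-7 s⁻¹
T_syn = 1 / |1/T₁ − 1/T₂| = 7.55686 × 10^6 s ≈ 0.2394 years

Final answer: T_syn = 0.2394 years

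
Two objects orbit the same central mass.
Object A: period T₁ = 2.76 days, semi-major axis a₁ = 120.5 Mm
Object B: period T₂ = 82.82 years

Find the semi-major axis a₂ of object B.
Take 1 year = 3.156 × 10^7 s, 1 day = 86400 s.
T₁ = 2.76 days = 238464 s
T₂ = 82.82 years = 2.6138 × 10^9 s
a₁ = 120.5 Mm = 1.205 × 10^8 m
Kepler's third law: (T₂/T₁)² = (a₂/a₁)³  ⇒  a₂ = a₁ (T₂/T₁)^(2/3)
T₂/T₁ = 10961
(T₂/T₁)^(2/3) = 493.438
a₂ = 1.205 × 10^8 m × 493.438 = 5.94593 × 10^10 m ≈ 59.46 Gm

Final answer: a₂ = 59.46 Gm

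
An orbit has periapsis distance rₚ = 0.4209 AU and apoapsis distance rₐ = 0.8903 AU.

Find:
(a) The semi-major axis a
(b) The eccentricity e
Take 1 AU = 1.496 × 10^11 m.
rₚ = 0.4209 AU = 6.29666 × 10^10 m
rₐ = 0.8903 AU = 1.33189 × 10^11 m
(a) a = (rₚ + rₐ)/2 = 9.80778 × 10^10 m ≈ 0.6556 AU
(b) e = (rₐ − rₚ)/(rₐ + rₚ) = (7.02222 × 10^10) / (1.96156 × 10^11) = 0.357993

Final answer:
(a) a = 0.6556 AU
(b) e = 0.358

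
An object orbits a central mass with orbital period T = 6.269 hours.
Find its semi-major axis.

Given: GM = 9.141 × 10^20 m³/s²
T = 6.269 hours = 22568.4 s
GM = 9.141 × 10^20 m³/s²
Kepler's third law: a³ = GM T² / (4π²)
T² = 5.09333 × 10^8 s²
a³ = (9.141 × 10^20) × (5.09333 × 10^8) / (4π²) = 1.17933 × 10^28 m³
a = (a³)^(1/3) = 2.27621 × 10^9 m ≈ 2.276 Gm

Final answer: 2.276 Gm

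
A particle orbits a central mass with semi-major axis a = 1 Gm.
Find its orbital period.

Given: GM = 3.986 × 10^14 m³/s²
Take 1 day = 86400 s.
a = 1 Gm = 1 × 10^9 m
GM = 3.986 × 10^14 m³/s²
a³ = 1 × 10^27 m³
T = 2π √(a³/GM) = 2π √((1 × 10^27) / (3.986 × 10^14)) = 2π × 1.58391 × 10^6 s
T = 9.95202 × 10^6 s ≈ 115.2 days

Final answer: 115.2 days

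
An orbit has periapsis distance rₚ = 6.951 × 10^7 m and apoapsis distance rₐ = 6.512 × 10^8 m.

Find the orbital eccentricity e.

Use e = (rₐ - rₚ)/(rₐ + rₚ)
rₚ = 6.951 × 10^7 m
rₐ = 6.512 × 10^8 m
rₐ − rₚ = 5.8169 × 10^8 m
rₐ + rₚ = 7.2071 × 10^8 m
e = (rₐ − rₚ)/(rₐ + rₚ) = 0.807107

Final answer: e = 0.8071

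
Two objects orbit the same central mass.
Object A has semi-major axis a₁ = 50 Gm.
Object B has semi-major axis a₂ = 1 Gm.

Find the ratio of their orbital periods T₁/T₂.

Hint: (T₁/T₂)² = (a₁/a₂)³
a₁ = 50 Gm = 5 × 10^10 m
a₂ = 1 Gm = 1 × 10^9 m
a₁/a₂ = 50
T₁/T₂ = (a₁/a₂)^(3/2) = (50)^1.5 = 353.553

Final answer: T₁/T₂ = 353.6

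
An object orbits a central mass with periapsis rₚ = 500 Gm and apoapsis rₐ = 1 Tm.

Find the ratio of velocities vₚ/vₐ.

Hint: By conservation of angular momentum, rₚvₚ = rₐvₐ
rₚ = 500 Gm = 5 × 10^11 m
rₐ = 1 Tm = 1 × 10^12 m
rₚvₚ = rₐvₐ  ⇒  vₚ/vₐ = rₐ/rₚ
vₚ/vₐ = (1 × 10^12) / (5 × 10^11) = 2

Final answer: vₚ/vₐ = 2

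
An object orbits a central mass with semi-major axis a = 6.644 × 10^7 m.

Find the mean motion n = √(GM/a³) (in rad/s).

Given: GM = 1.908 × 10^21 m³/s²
a = 6.644 × 10^7 m
GM = 1.908 × 10^21 m³/s²
a³ = 2.93284 × 10^23 m³
GM/a³ = (1.908 × 10^21) / (2.93284 × 10^23) = 0.00650563 s⁻²
n = √(GM/a³) = 0.0806575 rad/s ≈ 0.08066 rad/s

Final answer: n = 0.08066 rad/s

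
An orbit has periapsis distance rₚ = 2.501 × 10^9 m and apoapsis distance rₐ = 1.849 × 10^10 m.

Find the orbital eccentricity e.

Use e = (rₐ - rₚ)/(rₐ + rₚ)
rₚ = 2.501 × 10^9 m
rₐ = 1.849 × 10^10 m
rₐ − rₚ = 1.5989 × 10^10 m
rₐ + rₚ = 2.0991 × 10^10 m
e = (rₐ − rₚ)/(rₐ + rₚ) = 0.761707

Final answer: e = 0.7617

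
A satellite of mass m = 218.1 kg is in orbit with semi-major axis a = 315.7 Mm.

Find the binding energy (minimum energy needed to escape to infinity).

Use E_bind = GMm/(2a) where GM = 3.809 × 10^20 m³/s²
a = 315.7 Mm = 3.157 × 10^8 m
GM = 3.809 × 10^20 m³/s²
m = 218.1 kg
GMm = 3.809 × 10^20 × 218.1 = 8.30743 × 10^22 m³·kg/s²
2a = 6.314 × 10^8 m
E_bind = GMm/(2a) = 1.31572 × 10^14 J ≈ 131.6 TJ

Final answer: 131.6 TJ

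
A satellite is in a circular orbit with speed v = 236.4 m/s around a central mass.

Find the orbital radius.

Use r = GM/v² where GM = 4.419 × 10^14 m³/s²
v = 236.4 m/s
GM = 4.419 × 10^14 m³/s²
v² = 55885 m²/s²
r = GM/v² = (4.419 × 10^14) / 55885 = 7.90732 × 10^9 m ≈ 7.907 Gm

Final answer: 7.907 Gm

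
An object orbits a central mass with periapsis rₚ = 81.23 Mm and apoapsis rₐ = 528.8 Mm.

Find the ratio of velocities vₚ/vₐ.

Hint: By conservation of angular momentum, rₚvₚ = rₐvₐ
rₚ = 81.23 Mm = 8.123 × 10^7 m
rₐ = 528.8 Mm = 5.288 × 10^8 m
rₚvₚ = rₐvₐ  ⇒  vₚ/vₐ = rₐ/rₚ
vₚ/vₐ = (5.288 × 10^8) / (8.123 × 10^7) = 6.50991

Final answer: vₚ/vₐ = 6.51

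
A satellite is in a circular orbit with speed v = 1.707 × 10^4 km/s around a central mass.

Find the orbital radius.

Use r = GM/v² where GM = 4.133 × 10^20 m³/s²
v = 1.707 × 10^4 km/s = 1.707 × 10^7 m/s
GM = 4.133 × 10^20 m³/s²
v² = 2.91385 × 10^14 m²/s²
r = GM/v² = (4.133 × 10^20) / (2.91385 × 10^14) = 1.4184 × 10^6 m ≈ 1.418 × 10^6 m

Final answer: 1.418 × 10^6 m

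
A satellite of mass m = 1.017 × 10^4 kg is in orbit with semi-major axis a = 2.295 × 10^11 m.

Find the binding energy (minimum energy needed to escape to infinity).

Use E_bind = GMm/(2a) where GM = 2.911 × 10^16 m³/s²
a = 2.295 × 10^11 m
GM = 2.911 × 10^16 m³/s²
m = 1.017 × 10^4 kg
GMm = 2.911 × 10^16 × 10170 = 2.96049 × 10^20 m³·kg/s²
2a = 4.59 × 10^11 m
E_bind = GMm/(2a) = 6.44986 × 10^8 J ≈ 645 MJ

Final answer: 645 MJ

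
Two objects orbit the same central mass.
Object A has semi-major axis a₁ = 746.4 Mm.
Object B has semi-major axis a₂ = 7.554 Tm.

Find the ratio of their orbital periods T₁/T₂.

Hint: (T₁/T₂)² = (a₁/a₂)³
a₁ = 746.4 Mm = 7.464 × 10^8 m
a₂ = 7.554 Tm = 7.554 × 10^12 m
a₁/a₂ = 9.88086 × 10^-5
T₁/T₂ = (a₁/a₂)^(3/2) = (9.88086 × 10^-5)^1.5 = 9.82182 × 10^-7

Final answer: T₁/T₂ = 9.822 × 10^-7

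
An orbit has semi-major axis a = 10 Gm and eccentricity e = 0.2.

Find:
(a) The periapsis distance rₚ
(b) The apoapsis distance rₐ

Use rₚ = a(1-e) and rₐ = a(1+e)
a = 10 Gm = 1 × 10^10 m
e = 0.2:  1 − e = 0.8,  1 + e = 1.2
(a) rₚ = a(1 − e) = 1 × 10^10 m × 0.8 = 8 × 10^9 m ≈ 8 Gm
(b) rₐ = a(1 + e) = 1 × 10^10 m × 1.2 = 1.2 × 10^10 m ≈ 12 Gm

Final answer:
(a) rₚ = 8 Gm
(b) rₐ = 12 Gm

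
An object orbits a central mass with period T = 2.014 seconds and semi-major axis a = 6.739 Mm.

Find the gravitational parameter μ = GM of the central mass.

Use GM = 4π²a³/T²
T = 2.014 seconds
a = 6.739 Mm = 6.739 × 10^6 m
a³ = 3.06046 × 10^20 m³
T² = 4.0562 s²
GM = 4π² × (3.06046 × 10^20) / 4.0562 = 2.9787 × 10^21 m³/s²
GM ≈ 2.979 × 10^21 m³/s²

Final answer: GM = 2.979 × 10^21 m³/s²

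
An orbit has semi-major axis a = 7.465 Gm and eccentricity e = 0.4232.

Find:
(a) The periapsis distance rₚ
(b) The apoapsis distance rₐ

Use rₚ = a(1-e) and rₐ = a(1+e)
a = 7.465 Gm = 7.465 × 10^9 m
e = 0.4232:  1 − e = 0.5768,  1 + e = 1.4232
(a) rₚ = a(1 − e) = 7.465 × 10^9 m × 0.5768 = 4.30581 × 10^9 m ≈ 4.306 Gm
(b) rₐ = a(1 + e) = 7.465 × 10^9 m × 1.4232 = 1.06242 × 10^10 m ≈ 10.62 Gm

Final answer:
(a) rₚ = 4.306 Gm
(b) rₐ = 10.62 Gm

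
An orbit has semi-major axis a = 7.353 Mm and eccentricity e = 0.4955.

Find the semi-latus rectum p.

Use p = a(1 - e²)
a = 7.353 Mm = 7.353 × 10^6 m
e = 0.4955,  e² = 0.24552,  1 − e² = 0.75448
p = a(1 − e²) = 7.353 × 10^6 m × 0.75448 = 5.54769 × 10^6 m ≈ 5.548 Mm

Final answer: p = 5.548 Mm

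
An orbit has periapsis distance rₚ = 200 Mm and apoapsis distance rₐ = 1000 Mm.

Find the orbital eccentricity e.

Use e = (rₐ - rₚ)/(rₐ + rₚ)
rₚ = 200 Mm = 2 × 10^8 m
rₐ = 1000 Mm = 1 × 10^9 m
rₐ − rₚ = 8 × 10^8 m
rₐ + rₚ = 1.2 × 10^9 m
e = (rₐ − rₚ)/(rₐ + rₚ) = 0.666667

Final answer: e = 0.6667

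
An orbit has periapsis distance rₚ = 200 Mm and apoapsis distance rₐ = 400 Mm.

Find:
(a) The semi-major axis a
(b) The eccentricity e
rₚ = 200 Mm = 2 × 10^8 m
rₐ = 400 Mm = 4 × 10^8 m
(a) a = (rₚ + rₐ)/2 = 3 × 10^8 m ≈ 300 Mm
(b) e = (rₐ − rₚ)/(rₐ + rₚ) = (2 × 10^8) / (6 × 10^8) = 0.333333

Final answer:
(a) a = 300 Mm
(b) e = 0.3333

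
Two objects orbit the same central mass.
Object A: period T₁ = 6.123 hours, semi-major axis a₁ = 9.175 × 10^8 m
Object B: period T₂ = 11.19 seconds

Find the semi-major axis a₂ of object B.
T₁ = 6.123 hours = 22042.8 s
T₂ = 11.19 seconds
a₁ = 9.175 × 10^8 m
Kepler's third law: (T₂/T₁)² = (a₂/a₁)³  ⇒  a₂ = a₁ (T₂/T₁)^(2/3)
T₂/T₁ = 0.000507649
(T₂/T₁)^(2/3) = 0.00636369
a₂ = 9.175 × 10^8 m × 0.00636369 = 5.83868 × 10^6 m ≈ 5.839 × 10^6 m

Final answer: a₂ = 5.839 × 10^6 m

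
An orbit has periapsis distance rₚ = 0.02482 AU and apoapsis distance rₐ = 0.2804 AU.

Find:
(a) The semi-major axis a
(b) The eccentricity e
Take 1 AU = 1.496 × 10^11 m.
rₚ = 0.02482 AU = 3.71307 × 10^9 m
rₐ = 0.2804 AU = 4.19478 × 10^10 m
(a) a = (rₚ + rₐ)/2 = 2.28305 × 10^10 m ≈ 0.1526 AU
(b) e = (rₐ − rₚ)/(rₐ + rₚ) = (3.82348 × 10^10) / (4.56609 × 10^10) = 0.837363

Final answer:
(a) a = 0.1526 AU
(b) e = 0.8374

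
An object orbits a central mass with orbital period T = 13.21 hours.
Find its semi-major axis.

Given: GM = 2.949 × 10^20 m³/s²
T = 13.21 hours = 47556 s
GM = 2.949 × 10^20 m³/s²
Kepler's third law: a³ = GM T² / (4π²)
T² = 2.26157 × 10^9 s²
a³ = (2.949 × 10^20) × (2.26157 × 10^9) / (4π²) = 1.68937 × 10^28 m³
a = (a³)^(1/3) = 2.56591 × 10^9 m ≈ 2.566 × 10^9 m

Final answer: 2.566 × 10^9 m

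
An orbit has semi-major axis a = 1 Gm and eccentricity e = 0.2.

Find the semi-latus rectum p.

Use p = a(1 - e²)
a = 1 Gm = 1 × 10^9 m
e = 0.2,  e² = 0.04,  1 − e² = 0.96
p = a(1 − e²) = 1 × 10^9 m × 0.96 = 9.6 × 10^8 m ≈ 960 Mm

Final answer: p = 960 Mm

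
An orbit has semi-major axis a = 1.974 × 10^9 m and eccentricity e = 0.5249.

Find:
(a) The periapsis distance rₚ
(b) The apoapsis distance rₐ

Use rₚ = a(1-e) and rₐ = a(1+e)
a = 1.974 × 10^9 m
e = 0.5249:  1 − e = 0.4751,  1 + e = 1.5249
(a) rₚ = a(1 − e) = 1.974 × 10^9 m × 0.4751 = 9.37847 × 10^8 m ≈ 9.378 × 10^8 m
(b) rₐ = a(1 + e) = 1.974 × 10^9 m × 1.5249 = 3.01015 × 10^9 m ≈ 3.01 × 10^9 m

Final answer:
(a) rₚ = 9.378 × 10^8 m
(b) rₐ = 3.01 × 10^9 m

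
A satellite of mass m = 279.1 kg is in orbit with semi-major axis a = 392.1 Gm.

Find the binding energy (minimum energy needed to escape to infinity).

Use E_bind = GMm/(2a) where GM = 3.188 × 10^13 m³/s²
a = 392.1 Gm = 3.921 × 10^11 m
GM = 3.188 × 10^13 m³/s²
m = 279.1 kg
GMm = 3.188 × 10^13 × 279.1 = 8.89771 × 10^15 m³·kg/s²
2a = 7.842 × 10^11 m
E_bind = GMm/(2a) = 11346.2 J ≈ 11.35 kJ

Final answer: 11.35 kJ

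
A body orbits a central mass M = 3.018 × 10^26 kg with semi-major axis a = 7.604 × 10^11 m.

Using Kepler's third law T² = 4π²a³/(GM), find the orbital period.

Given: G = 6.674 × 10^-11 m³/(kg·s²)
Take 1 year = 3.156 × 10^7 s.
M = 3.018 × 10^26 kg
GM = G × M = 6.674 × 10^-11 × 3.018 × 10^26 = 2.01421 × 10^16 m³/s²
a = 7.604 × 10^11 m
a³ = 4.39669 × 10^35 m³
T = 2π √(a³/GM) = 2π √((4.39669 × 10^35) / (2.01421 × 10^16)) = 2π × 4.67208 × 10^9 s
T = 2.93556 × 10^10 s ≈ 930.2 years

Final answer: 930.2 years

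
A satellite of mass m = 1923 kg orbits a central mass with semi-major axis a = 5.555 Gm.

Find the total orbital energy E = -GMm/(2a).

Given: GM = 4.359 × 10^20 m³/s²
a = 5.555 Gm = 5.555 × 10^9 m
GM = 4.359 × 10^20 m³/s²
2a = 1.111 × 10^10 m
GMm = 4.359 × 10^20 × 1923 = 8.38236 × 10^23 m³·kg/s²
E = −GMm/(2a) = -7.54488 × 10^13 J ≈ -75.45 TJ

Final answer: -75.45 TJ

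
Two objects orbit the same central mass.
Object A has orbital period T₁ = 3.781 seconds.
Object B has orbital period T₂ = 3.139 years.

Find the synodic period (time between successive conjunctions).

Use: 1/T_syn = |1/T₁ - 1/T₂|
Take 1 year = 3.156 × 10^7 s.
T₁ = 3.781 seconds
T₂ = 3.139 years = 9.90668 × 10^7 s
1/T₁ = 0.26448 s⁻¹
1/T₂ = 1.00942 × 10^-8 s⁻¹
|1/T₁ − 1/T₂| = 0.26448 s⁻¹
T_syn = 1 / |1/T₁ − 1/T₂| = 3.781 s ≈ 3.781 seconds

Final answer: T_syn = 3.781 seconds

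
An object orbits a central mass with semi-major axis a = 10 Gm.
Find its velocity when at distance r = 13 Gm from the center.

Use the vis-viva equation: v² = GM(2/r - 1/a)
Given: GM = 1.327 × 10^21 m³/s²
a = 10 Gm = 1 × 10^10 m
r = 13 Gm = 1.3 × 10^10 m
GM = 1.327 × 10^21 m³/s²
2/r − 1/a = 1.53846 × 10^-10 − 1 × 10^-10 = 5.38462 × 10^-11 m⁻¹
v² = GM (2/r − 1/a) = 7.14538 × 10^10 m²/s²
v = 267309 m/s ≈ 267.3 km/s

Final answer: 267.3 km/s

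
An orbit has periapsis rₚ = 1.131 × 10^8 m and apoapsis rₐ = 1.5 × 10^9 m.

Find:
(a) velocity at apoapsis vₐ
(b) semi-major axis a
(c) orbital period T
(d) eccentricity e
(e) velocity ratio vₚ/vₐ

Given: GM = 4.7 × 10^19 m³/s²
rₚ = 1.131 × 10^8 m
rₐ = 1.5 × 10^9 m
GM = 4.7 × 10^19 m³/s²
a = (rₚ + rₐ)/2 = 8.0655 × 10^8 m
e = (rₐ − rₚ)/(rₐ + rₚ) = (1.3869 × 10^9) / (1.6131 × 10^9) = 0.859773
(a) vₐ² = GM (2/rₐ − 1/a) = 4.7 × 10^19 × (1.33333 × 10^-9 − 1.23985 × 10^-9) = 4.39378 × 10^9 m²/s²;  vₐ = 66285.6 m/s ≈ 66.29 km/s
(b) a = 8.0655 × 10^8 m ≈ 8.066 × 10^8 m
(c) a³ = 5.24679 × 10^26 m³;  T = 2π √(a³/GM) = 2π × 3341.17 s = 20993.2 s ≈ 5.831 hours
(d) e = 0.859773 ≈ 0.8598
(e) vₚ/vₐ = rₐ/rₚ (angular momentum) = (1.5 × 10^9) / (1.131 × 10^8) = 13.2626 ≈ 13.26

Final answer:
(a) velocity at apoapsis vₐ = 66.29 km/s
(b) semi-major axis a = 8.066 × 10^8 m
(c) orbital period T = 5.831 hours
(d) eccentricity e = 0.8598
(e) velocity ratio vₚ/vₐ = 13.26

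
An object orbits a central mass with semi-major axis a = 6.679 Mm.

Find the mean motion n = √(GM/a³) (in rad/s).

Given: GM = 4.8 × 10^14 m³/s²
a = 6.679 Mm = 6.679 × 10^6 m
GM = 4.8 × 10^14 m³/s²
a³ = 2.97944 × 10^20 m³
GM/a³ = (4.8 × 10^14) / (2.97944 × 10^20) = 1.61104 × 10^-6 s⁻²
n = √(GM/a³) = 0.00126927 rad/s ≈ 0.001269 rad/s

Final answer: n = 0.001269 rad/s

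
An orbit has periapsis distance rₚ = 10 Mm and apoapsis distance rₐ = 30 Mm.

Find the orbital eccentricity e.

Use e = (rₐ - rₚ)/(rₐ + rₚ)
rₚ = 10 Mm = 1 × 10^7 m
rₐ = 30 Mm = 3 × 10^7 m
rₐ − rₚ = 2 × 10^7 m
rₐ + rₚ = 4 × 10^7 m
e = (rₐ − rₚ)/(rₐ + rₚ) = 0.5

Final answer: e = 0.5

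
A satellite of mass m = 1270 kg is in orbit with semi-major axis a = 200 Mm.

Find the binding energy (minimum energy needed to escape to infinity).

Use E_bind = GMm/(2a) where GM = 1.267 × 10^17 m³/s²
a = 200 Mm = 2 × 10^8 m
GM = 1.267 × 10^17 m³/s²
m = 1270 kg
GMm = 1.267 × 10^17 × 1270 = 1.60909 × 10^20 m³·kg/s²
2a = 4 × 10^8 m
E_bind = GMm/(2a) = 4.02272 × 10^11 J ≈ 402.3 GJ

Final answer: 402.3 GJ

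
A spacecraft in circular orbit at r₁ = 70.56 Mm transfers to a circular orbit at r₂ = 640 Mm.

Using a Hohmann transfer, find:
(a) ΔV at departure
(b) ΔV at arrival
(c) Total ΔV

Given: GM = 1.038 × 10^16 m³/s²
r₁ = 70.56 Mm = 7.056 × 10^7 m
r₂ = 640 Mm = 6.4 × 10^8 m
GM = 1.038 × 10^16 m³/s²
Transfer ellipse: a_t = (r₁ + r₂)/2 = 3.5528 × 10^8 m
Circular speed at r₁: v₁ = √(GM/r₁) = 12128.8 m/s
Transfer speed at r₁ (periapsis): v₁ₜ = √(GM(2/r₁ − 1/a_t)) = 16278.9 m/s
(a) ΔV₁ = v₁ₜ − v₁ = 4150.02 m/s ≈ 4.15 km/s
Circular speed at r₂: v₂ = √(GM/r₂) = 4027.25 m/s
Transfer speed at r₂ (apoapsis): v₂ₜ = √(GM(2/r₂ − 1/a_t)) = 1794.74 m/s
(b) ΔV₂ = v₂ − v₂ₜ = 2232.51 m/s ≈ 2.233 km/s
(c) ΔV_total = ΔV₁ + ΔV₂ = 6382.52 m/s ≈ 6.383 km/s

Final answer:
(a) ΔV₁ = 4.15 km/s
(b) ΔV₂ = 2.233 km/s
(c) ΔV_total = 6.383 km/s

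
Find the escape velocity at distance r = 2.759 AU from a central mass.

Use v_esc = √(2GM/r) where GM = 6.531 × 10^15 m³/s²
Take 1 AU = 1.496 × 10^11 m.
r = 2.759 AU = 4.12746 × 10^11 m
GM = 6.531 × 10^15 m³/s²
2GM/r = 2 × (6.531 × 10^15) / (4.12746 × 10^11) = 31646.6 m²/s²
v_esc = √(2GM/r) = 177.895 m/s ≈ 177.9 m/s

Final answer: 177.9 m/s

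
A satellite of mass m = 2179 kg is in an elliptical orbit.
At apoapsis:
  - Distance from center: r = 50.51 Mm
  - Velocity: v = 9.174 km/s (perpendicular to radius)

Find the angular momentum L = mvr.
r = 50.51 Mm = 5.051 × 10^7 m
v = 9.174 km/s = 9174 m/s
vr = 9174 × 5.051 × 10^7 = 4.63379 × 10^11 m²/s
L = m × vr = 2179 × 4.63379 × 10^11 = 1.0097 × 10^15 kg·m²/s ≈ 1.01 × 10^15 kg·m²/s

Final answer: L = 1.01 × 10^15 kg·m²/s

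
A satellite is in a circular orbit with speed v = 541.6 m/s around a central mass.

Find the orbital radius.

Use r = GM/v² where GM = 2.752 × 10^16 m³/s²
v = 541.6 m/s
GM = 2.752 × 10^16 m³/s²
v² = 293331 m²/s²
r = GM/v² = (2.752 × 10^16) / 293331 = 9.38191 × 10^10 m ≈ 93.82 Gm

Final answer: 93.82 Gm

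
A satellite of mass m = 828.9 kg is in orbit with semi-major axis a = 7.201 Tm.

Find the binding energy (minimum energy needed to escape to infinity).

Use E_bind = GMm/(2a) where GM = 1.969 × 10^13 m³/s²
a = 7.201 Tm = 7.201 × 10^12 m
GM = 1.969 × 10^13 m³/s²
m = 828.9 kg
GMm = 1.969 × 10^13 × 828.9 = 1.6321 × 10^16 m³·kg/s²
2a = 1.4402 × 10^13 m
E_bind = GMm/(2a) = 1133.25 J ≈ 1.133 kJ

Final answer: 1.133 kJ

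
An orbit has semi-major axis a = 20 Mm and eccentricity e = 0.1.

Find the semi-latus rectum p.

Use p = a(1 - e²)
a = 20 Mm = 2 × 10^7 m
e = 0.1,  e² = 0.01,  1 − e² = 0.99
p = a(1 − e²) = 2 × 10^7 m × 0.99 = 1.98 × 10^7 m ≈ 19.8 Mm

Final answer: p = 19.8 Mm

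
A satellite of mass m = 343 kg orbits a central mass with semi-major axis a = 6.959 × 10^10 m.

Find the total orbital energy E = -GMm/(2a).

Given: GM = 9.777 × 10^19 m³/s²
a = 6.959 × 10^10 m
GM = 9.777 × 10^19 m³/s²
2a = 1.3918 × 10^11 m
GMm = 9.777 × 10^19 × 343 = 3.35351 × 10^22 m³·kg/s²
E = −GMm/(2a) = -2.40948 × 10^11 J ≈ -240.9 GJ

Final answer: -240.9 GJ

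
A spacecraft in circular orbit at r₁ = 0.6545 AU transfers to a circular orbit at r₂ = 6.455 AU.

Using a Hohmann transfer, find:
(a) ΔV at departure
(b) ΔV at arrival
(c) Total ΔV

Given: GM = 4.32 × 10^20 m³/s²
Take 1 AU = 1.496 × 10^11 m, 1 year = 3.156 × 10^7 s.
r₁ = 0.6545 AU = 9.79132 × 10^10 m
r₂ = 6.455 AU = 9.65668 × 10^11 m
GM = 4.32 × 10^20 m³/s²
Transfer ellipse: a_t = (r₁ + r₂)/2 = 5.31791 × 10^11 m
Circular speed at r₁: v₁ = √(GM/r₁) = 66423.4 m/s
Transfer speed at r₁ (periapsis): v₁ₜ = √(GM(2/r₁ − 1/a_t)) = 89508.6 m/s
(a) ΔV₁ = v₁ₜ − v₁ = 23085.2 m/s ≈ 4.87 AU/year
Circular speed at r₂: v₂ = √(GM/r₂) = 21150.9 m/s
Transfer speed at r₂ (apoapsis): v₂ₜ = √(GM(2/r₂ − 1/a_t)) = 9075.66 m/s
(b) ΔV₂ = v₂ − v₂ₜ = 12075.2 m/s ≈ 2.547 AU/year
(c) ΔV_total = ΔV₁ + ΔV₂ = 35160.4 m/s ≈ 7.418 AU/year

Final answer:
(a) ΔV₁ = 4.87 AU/year
(b) ΔV₂ = 2.547 AU/year
(c) ΔV_total = 7.418 AU/year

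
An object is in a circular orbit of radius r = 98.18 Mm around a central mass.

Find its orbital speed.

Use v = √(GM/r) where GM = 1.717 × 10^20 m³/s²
r = 98.18 Mm = 9.818 × 10^7 m
GM = 1.717 × 10^20 m³/s²
GM/r = (1.717 × 10^20) / (9.818 × 10^7) = 1.74883 × 10^12 m²/s²
v = √(GM/r) = 1.32243 × 10^6 m/s ≈ 1322 km/s

Final answer: 1322 km/s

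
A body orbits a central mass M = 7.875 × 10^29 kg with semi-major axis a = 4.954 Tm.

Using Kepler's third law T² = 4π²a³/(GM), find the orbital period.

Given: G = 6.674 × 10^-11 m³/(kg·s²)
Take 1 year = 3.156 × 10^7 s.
M = 7.875 × 10^29 kg
GM = G × M = 6.674 × 10^-11 × 7.875 × 10^29 = 5.25577 × 10^19 m³/s²
a = 4.954 Tm = 4.954 × 10^12 m
a³ = 1.21582 × 10^38 m³
T = 2π √(a³/GM) = 2π √((1.21582 × 10^38) / (5.25577 × 10^19)) = 2π × 1.52095 × 10^9 s
T = 9.55643 × 10^9 s ≈ 302.8 years

Final answer: 302.8 years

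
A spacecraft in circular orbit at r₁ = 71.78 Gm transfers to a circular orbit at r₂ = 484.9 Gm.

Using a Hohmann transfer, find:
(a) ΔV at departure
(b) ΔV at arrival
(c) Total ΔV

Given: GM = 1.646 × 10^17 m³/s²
r₁ = 71.78 Gm = 7.178 × 10^10 m
r₂ = 484.9 Gm = 4.849 × 10^11 m
GM = 1.646 × 10^17 m³/s²
Transfer ellipse: a_t = (r₁ + r₂)/2 = 2.7834 × 10^11 m
Circular speed at r₁: v₁ = √(GM/r₁) = 1514.3 m/s
Transfer speed at r₁ (periapsis): v₁ₜ = √(GM(2/r₁ − 1/a_t)) = 1998.72 m/s
(a) ΔV₁ = v₁ₜ − v₁ = 484.413 m/s ≈ 484.4 m/s
Circular speed at r₂: v₂ = √(GM/r₂) = 582.625 m/s
Transfer speed at r₂ (apoapsis): v₂ₜ = √(GM(2/r₂ − 1/a_t)) = 295.871 m/s
(b) ΔV₂ = v₂ − v₂ₜ = 286.753 m/s ≈ 286.8 m/s
(c) ΔV_total = ΔV₁ + ΔV₂ = 771.167 m/s ≈ 771.2 m/s

Final answer:
(a) ΔV₁ = 484.4 m/s
(b) ΔV₂ = 286.8 m/s
(c) ΔV_total = 771.2 m/s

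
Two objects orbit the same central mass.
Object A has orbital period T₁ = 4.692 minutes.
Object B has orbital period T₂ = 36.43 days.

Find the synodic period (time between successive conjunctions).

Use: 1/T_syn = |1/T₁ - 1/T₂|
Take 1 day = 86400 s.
T₁ = 4.692 minutes = 281.52 s
T₂ = 36.43 days = 3.14755 × 10^6 s
1/T₁ = 0.00355215 s⁻¹
1/T₂ = 3.17707 × 10^-7 s⁻¹
|1/T₁ − 1/T₂| = 0.00355183 s⁻¹
T_syn = 1 / |1/T₁ − 1/T₂| = 281.545 s ≈ 4.692 minutes

Final answer: T_syn = 4.692 minutes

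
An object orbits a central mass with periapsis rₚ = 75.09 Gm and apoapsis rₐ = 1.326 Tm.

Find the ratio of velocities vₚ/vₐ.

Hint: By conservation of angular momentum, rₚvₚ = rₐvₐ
rₚ = 75.09 Gm = 7.509 × 10^10 m
rₐ = 1.326 Tm = 1.326 × 10^12 m
rₚvₚ = rₐvₐ  ⇒  vₚ/vₐ = rₐ/rₚ
vₚ/vₐ = (1.326 × 10^12) / (7.509 × 10^10) = 17.6588

Final answer: vₚ/vₐ = 17.66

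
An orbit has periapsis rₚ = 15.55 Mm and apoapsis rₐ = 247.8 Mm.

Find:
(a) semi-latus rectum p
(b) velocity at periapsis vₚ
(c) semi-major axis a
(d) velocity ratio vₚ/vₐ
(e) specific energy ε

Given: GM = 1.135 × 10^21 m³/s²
rₚ = 15.55 Mm = 1.555 × 10^7 m
rₐ = 247.8 Mm = 2.478 × 10^8 m
GM = 1.135 × 10^21 m³/s²
a = (rₚ + rₐ)/2 = 1.31675 × 10^8 m
e = (rₐ − rₚ)/(rₐ + rₚ) = (2.3225 × 10^8) / (2.6335 × 10^8) = 0.881906
(a) 1 − e² = 0.222241;  p = a(1 − e²) = 1.31675 × 10^8 × 0.222241 = 2.92636 × 10^7 m ≈ 29.26 Mm
(b) vₚ² = GM (2/rₚ − 1/a) = 1.135 × 10^21 × (1.28617 × 10^-7 − 7.59446 × 10^-9) = 1.37361 × 10^14 m²/s²;  vₚ = 1.17201 × 10^7 m/s ≈ 1.172 × 10^4 km/s
(c) a = 1.31675 × 10^8 m ≈ 131.7 Mm
(d) vₚ/vₐ = rₐ/rₚ (angular momentum) = (2.478 × 10^8) / (1.555 × 10^7) = 15.9357 ≈ 15.94
(e) 2a = 2.6335 × 10^8 m;  ε = −GM/(2a) = -4.30985 × 10^12 J/kg ≈ -4310 GJ/kg

Final answer:
(a) semi-latus rectum p = 29.26 Mm
(b) velocity at periapsis vₚ = 1.172 × 10^4 km/s
(c) semi-major axis a = 131.7 Mm
(d) velocity ratio vₚ/vₐ = 15.94
(e) specific energy ε = -4310 GJ/kg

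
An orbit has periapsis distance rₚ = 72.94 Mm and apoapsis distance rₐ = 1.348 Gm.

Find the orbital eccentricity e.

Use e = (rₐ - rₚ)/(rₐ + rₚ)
rₚ = 72.94 Mm = 7.294 × 10^7 m
rₐ = 1.348 Gm = 1.348 × 10^9 m
rₐ − rₚ = 1.27506 × 10^9 m
rₐ + rₚ = 1.42094 × 10^9 m
e = (rₐ − rₚ)/(rₐ + rₚ) = 0.897336

Final answer: e = 0.8973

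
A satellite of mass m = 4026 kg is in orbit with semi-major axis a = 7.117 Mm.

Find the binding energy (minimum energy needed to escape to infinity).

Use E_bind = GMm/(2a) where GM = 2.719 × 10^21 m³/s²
a = 7.117 Mm = 7.117 × 10^6 m
GM = 2.719 × 10^21 m³/s²
m = 4026 kg
GMm = 2.719 × 10^21 × 4026 = 1.09467 × 10^25 m³·kg/s²
2a = 1.4234 × 10^7 m
E_bind = GMm/(2a) = 7.69053 × 10^17 J ≈ 769.1 PJ

Final answer: 769.1 PJ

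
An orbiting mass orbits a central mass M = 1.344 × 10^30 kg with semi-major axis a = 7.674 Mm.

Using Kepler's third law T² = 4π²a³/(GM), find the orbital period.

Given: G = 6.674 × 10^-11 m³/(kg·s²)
M = 1.344 × 10^30 kg
GM = G × M = 6.674 × 10^-11 × 1.344 × 10^30 = 8.96986 × 10^19 m³/s²
a = 7.674 Mm = 7.674 × 10^6 m
a³ = 4.51924 × 10^20 m³
T = 2π √(a³/GM) = 2π √((4.51924 × 10^20) / (8.96986 × 10^19)) = 2π × 2.24461 s
T = 14.1033 s ≈ 14.1 seconds

Final answer: 14.1 seconds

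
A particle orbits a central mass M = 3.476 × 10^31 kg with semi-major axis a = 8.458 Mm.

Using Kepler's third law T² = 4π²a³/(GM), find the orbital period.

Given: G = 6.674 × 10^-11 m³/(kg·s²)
M = 3.476 × 10^31 kg
GM = G × M = 6.674 × 10^-11 × 3.476 × 10^31 = 2.31988 × 10^21 m³/s²
a = 8.458 Mm = 8.458 × 10^6 m
a³ = 6.05066 × 10^20 m³
T = 2π √(a³/GM) = 2π √((6.05066 × 10^20) / (2.31988 × 10^21)) = 2π × 0.510703 s
T = 3.20884 s ≈ 3.209 seconds

Final answer: 3.209 seconds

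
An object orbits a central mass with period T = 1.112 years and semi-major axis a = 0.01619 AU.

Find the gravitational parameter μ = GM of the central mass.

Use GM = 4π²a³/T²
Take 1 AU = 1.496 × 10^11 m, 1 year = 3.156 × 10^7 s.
T = 1.112 years = 3.50947 × 10^7 s
a = 0.01619 AU = 2.42202 × 10^9 m
a³ = 1.42081 × 10^28 m³
T² = 1.23164 × 10^15 s²
GM = 4π² × (1.42081 × 10^28) / (1.23164 × 10^15) = 4.55419 × 10^14 m³/s²
GM ≈ 4.554 × 10^14 m³/s²

Final answer: GM = 4.554 × 10^14 m³/s²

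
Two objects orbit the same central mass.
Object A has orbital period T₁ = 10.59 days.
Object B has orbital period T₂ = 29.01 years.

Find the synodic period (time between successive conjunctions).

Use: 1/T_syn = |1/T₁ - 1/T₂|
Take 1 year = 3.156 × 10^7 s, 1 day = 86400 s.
T₁ = 10.59 days = 914976 s
T₂ = 29.01 years = 9.15556 × 10^8 s
1/T₁ = 1.09292 × 10^-6 s⁻¹
1/T₂ = 1.09223 × 10^-9 s⁻¹
|1/T₁ − 1/T₂| = 1.09183 × 10^-6 s⁻¹
T_syn = 1 / |1/T₁ − 1/T₂| = 915891 s ≈ 10.6 days

Final answer: T_syn = 10.6 days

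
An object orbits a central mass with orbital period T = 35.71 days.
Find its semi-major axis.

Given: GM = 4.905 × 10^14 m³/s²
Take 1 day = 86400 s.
T = 35.71 days = 3.08534 × 10^6 s
GM = 4.905 × 10^14 m³/s²
Kepler's third law: a³ = GM T² / (4π²)
T² = 9.51935 × 10^12 s²
a³ = (4.905 × 10^14) × (9.51935 × 10^12) / (4π²) = 1.18273 × 10^26 m³
a = (a³)^(1/3) = 4.90865 × 10^8 m ≈ 4.909 × 10^8 m

Final answer: 4.909 × 10^8 m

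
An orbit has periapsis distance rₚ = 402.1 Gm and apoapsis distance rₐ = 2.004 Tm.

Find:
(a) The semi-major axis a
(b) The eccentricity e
rₚ = 402.1 Gm = 4.021 × 10^11 m
rₐ = 2.004 Tm = 2.004 × 10^12 m
(a) a = (rₚ + rₐ)/2 = 1.20305 × 10^12 m ≈ 1.203 Tm
(b) e = (rₐ − rₚ)/(rₐ + rₚ) = (1.6019 × 10^12) / (2.4061 × 10^12) = 0.665766

Final answer:
(a) a = 1.203 Tm
(b) e = 0.6658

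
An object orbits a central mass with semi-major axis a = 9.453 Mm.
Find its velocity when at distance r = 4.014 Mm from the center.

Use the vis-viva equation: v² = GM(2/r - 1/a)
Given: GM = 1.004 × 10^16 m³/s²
a = 9.453 Mm = 9.453 × 10^6 m
r = 4.014 Mm = 4.014 × 10^6 m
GM = 1.004 × 10^16 m³/s²
2/r − 1/a = 4.98256 × 10^-7 − 1.05787 × 10^-7 = 3.9247 × 10^-7 m⁻¹
v² = GM (2/r − 1/a) = 3.94039 × 10^9 m²/s²
v = 62772.6 m/s ≈ 62.77 km/s

Final answer: 62.77 km/s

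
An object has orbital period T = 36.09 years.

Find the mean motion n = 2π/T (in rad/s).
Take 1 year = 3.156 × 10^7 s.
T = 36.09 years = 1.139 × 10^9 s
n = 2π / (1.139 × 10^9 s) = 5.5164 × 10^-9 rad/s ≈ 5.516 × 10^-9 rad/s

Final answer: n = 5.516 × 10^-9 rad/s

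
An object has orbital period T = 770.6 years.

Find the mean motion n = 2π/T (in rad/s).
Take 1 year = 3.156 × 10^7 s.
T = 770.6 years = 2.43201 × 10^10 s
n = 2π / (2.43201 × 10^10 s) = 2.58353 × 10^-10 rad/s ≈ 2.584 × 10^-10 rad/s

Final answer: n = 2.584 × 10^-10 rad/s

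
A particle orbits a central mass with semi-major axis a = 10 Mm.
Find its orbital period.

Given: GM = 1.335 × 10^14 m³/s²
a = 10 Mm = 1 × 10^7 m
GM = 1.335 × 10^14 m³/s²
a³ = 1 × 10^21 m³
T = 2π √(a³/GM) = 2π √((1 × 10^21) / (1.335 × 10^14)) = 2π × 2736.9 s
T = 17196.5 s ≈ 4.777 hours

Final answer: 4.777 hours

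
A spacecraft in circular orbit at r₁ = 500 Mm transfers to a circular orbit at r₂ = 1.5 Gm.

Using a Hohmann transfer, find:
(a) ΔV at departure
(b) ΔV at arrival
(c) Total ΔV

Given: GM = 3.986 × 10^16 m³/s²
r₁ = 500 Mm = 5 × 10^8 m
r₂ = 1.5 Gm = 1.5 × 10^9 m
GM = 3.986 × 10^16 m³/s²
Transfer ellipse: a_t = (r₁ + r₂)/2 = 1 × 10^9 m
Circular speed at r₁: v₁ = √(GM/r₁) = 8928.61 m/s
Transfer speed at r₁ (periapsis): v₁ₜ = √(GM(2/r₁ − 1/a_t)) = 10935.3 m/s
(a) ΔV₁ = v₁ₜ − v₁ = 2006.66 m/s ≈ 2.007 km/s
Circular speed at r₂: v₂ = √(GM/r₂) = 5154.93 m/s
Transfer speed at r₂ (apoapsis): v₂ₜ = √(GM(2/r₂ − 1/a_t)) = 3645.09 m/s
(b) ΔV₂ = v₂ − v₂ₜ = 1509.84 m/s ≈ 1.51 km/s
(c) ΔV_total = ΔV₁ + ΔV₂ = 3516.5 m/s ≈ 3.517 km/s

Final answer:
(a) ΔV₁ = 2.007 km/s
(b) ΔV₂ = 1.51 km/s
(c) ΔV_total = 3.517 km/s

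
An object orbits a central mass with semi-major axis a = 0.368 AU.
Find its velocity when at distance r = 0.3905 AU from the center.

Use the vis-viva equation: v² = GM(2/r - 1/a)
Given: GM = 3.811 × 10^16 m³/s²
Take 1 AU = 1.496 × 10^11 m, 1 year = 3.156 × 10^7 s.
a = 0.368 AU = 5.50528 × 10^10 m
r = 0.3905 AU = 5.84188 × 10^10 m
GM = 3.811 × 10^16 m³/s²
2/r − 1/a = 3.42356 × 10^-11 − 1.81644 × 10^-11 = 1.60712 × 10^-11 m⁻¹
v² = GM (2/r − 1/a) = 612472 m²/s²
v = 782.606 m/s ≈ 0.1651 AU/year

Final answer: 0.1651 AU/year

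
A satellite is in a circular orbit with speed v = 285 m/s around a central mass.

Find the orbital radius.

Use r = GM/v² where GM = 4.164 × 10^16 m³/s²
v = 285 m/s
GM = 4.164 × 10^16 m³/s²
v² = 81225 m²/s²
r = GM/v² = (4.164 × 10^16) / 81225 = 5.1265 × 10^11 m ≈ 512.7 Gm

Final answer: 512.7 Gm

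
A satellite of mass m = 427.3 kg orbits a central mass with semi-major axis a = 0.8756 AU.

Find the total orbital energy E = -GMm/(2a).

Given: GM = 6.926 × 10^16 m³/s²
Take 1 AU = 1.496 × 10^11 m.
a = 0.8756 AU = 1.3099 × 10^11 m
GM = 6.926 × 10^16 m³/s²
2a = 2.6198 × 10^11 m
GMm = 6.926 × 10^16 × 427.3 = 2.95948 × 10^19 m³·kg/s²
E = −GMm/(2a) = -1.12966 × 10^8 J ≈ -113 MJ

Final answer: -113 MJ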